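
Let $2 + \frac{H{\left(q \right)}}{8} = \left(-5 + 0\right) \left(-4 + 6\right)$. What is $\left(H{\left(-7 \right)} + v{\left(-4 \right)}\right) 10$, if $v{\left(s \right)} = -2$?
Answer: $-980$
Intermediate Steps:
$H{\left(q \right)} = -96$ ($H{\left(q \right)} = -16 + 8 \left(-5 + 0\right) \left(-4 + 6\right) = -16 + 8 \left(\left(-5\right) 2\right) = -16 + 8 \left(-10\right) = -16 - 80 = -96$)
$\left(H{\left(-7 \right)} + v{\left(-4 \right)}\right) 10 = \left(-96 - 2\right) 10 = \left(-98\right) 10 = -980$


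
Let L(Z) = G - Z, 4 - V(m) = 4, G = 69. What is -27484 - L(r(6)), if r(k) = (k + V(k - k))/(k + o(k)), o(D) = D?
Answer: -55105/2 ≈ -27553.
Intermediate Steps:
V(m) = 0 (V(m) = 4 - 1*4 = 4 - 4 = 0)
r(k) = ½ (r(k) = (k + 0)/(k + k) = k/((2*k)) = k*(1/(2*k)) = ½)
L(Z) = 69 - Z
-27484 - L(r(6)) = -27484 - (69 - 1*½) = -27484 - (69 - ½) = -27484 - 1*137/2 = -27484 - 137/2 = -55105/2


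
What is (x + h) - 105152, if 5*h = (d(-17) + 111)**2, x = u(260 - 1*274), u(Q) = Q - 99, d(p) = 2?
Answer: -513556/5 ≈ -1.0271e+5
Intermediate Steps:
u(Q) = -99 + Q
x = -113 (x = -99 + (260 - 1*274) = -99 + (260 - 274) = -99 - 14 = -113)
h = 12769/5 (h = (2 + 111)**2/5 = (1/5)*113**2 = (1/5)*12769 = 12769/5 ≈ 2553.8)
(x + h) - 105152 = (-113 + 12769/5) - 105152 = 12204/5 - 105152 = -513556/5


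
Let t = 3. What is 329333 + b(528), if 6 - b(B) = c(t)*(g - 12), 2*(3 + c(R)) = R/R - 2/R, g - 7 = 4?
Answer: 1976017/6 ≈ 3.2934e+5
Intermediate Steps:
g = 11 (g = 7 + 4 = 11)
c(R) = -5/2 - 1/R (c(R) = -3 + (R/R - 2/R)/2 = -3 + (1 - 2/R)/2 = -3 + (½ - 1/R) = -5/2 - 1/R)
b(B) = 19/6 (b(B) = 6 - (-5/2 - 1/3)*(11 - 12) = 6 - (-5/2 - 1*⅓)*(-1) = 6 - (-5/2 - ⅓)*(-1) = 6 - (-17)*(-1)/6 = 6 - 1*17/6 = 6 - 17/6 = 19/6)
329333 + b(528) = 329333 + 19/6 = 1976017/6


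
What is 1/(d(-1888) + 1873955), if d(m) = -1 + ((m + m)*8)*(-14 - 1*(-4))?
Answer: 1/2176034 ≈ 4.5955e-7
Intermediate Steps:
d(m) = -1 - 160*m (d(m) = -1 + ((2*m)*8)*(-14 + 4) = -1 + (16*m)*(-10) = -1 - 160*m)
1/(d(-1888) + 1873955) = 1/((-1 - 160*(-1888)) + 1873955) = 1/((-1 + 302080) + 1873955) = 1/(302079 + 1873955) = 1/2176034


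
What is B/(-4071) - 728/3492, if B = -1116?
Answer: 77782/1184661 ≈ 0.065658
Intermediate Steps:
B/(-4071) - 728/3492 = -1116/(-4071) - 728/3492 = -1116*(-1/4071) - 728*1/3492 = 372/1357 - 182/873 = 77782/1184661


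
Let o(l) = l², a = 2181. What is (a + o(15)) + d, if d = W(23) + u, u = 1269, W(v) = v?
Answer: 3698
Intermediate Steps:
d = 1292 (d = 23 + 1269 = 1292)
(a + o(15)) + d = (2181 + 15²) + 1292 = (2181 + 225) + 1292 = 2406 + 1292 = 3698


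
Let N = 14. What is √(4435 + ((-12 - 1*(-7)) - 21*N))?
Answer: 2*√1034 ≈ 64.312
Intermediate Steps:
√(4435 + ((-12 - 1*(-7)) - 21*N)) = √(4435 + ((-12 - 1*(-7)) - 21*14)) = √(4435 + ((-12 + 7) - 294)) = √(4435 + (-5 - 294)) = √(4435 - 299) = √4136 = 2*√1034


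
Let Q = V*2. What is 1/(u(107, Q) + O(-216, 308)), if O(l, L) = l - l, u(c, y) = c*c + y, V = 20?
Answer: 1/11489 ≈ 8.7040e-5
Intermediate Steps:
Q = 40 (Q = 20*2 = 40)
u(c, y) = y + c² (u(c, y) = c² + y = y + c²)
O(l, L) = 0
1/(u(107, Q) + O(-216, 308)) = 1/((40 + 107²) + 0) = 1/((40 + 11449) + 0) = 1/(11489 + 0) = 1/11489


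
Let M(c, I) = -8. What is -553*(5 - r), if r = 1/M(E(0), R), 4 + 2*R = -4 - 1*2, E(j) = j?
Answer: -22673/8 ≈ -2834.1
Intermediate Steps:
R = -5 (R = -2 + (-4 - 1*2)/2 = -2 + (-4 - 2)/2 = -2 + (½)*(-6) = -2 - 3 = -5)
r = -⅛ (r = 1/(-8) = -⅛ ≈ -0.12500)
-553*(5 - r) = -553*(5 - 1*(-⅛)) = -553*(5 + ⅛) = -553*41/8 = -22673/8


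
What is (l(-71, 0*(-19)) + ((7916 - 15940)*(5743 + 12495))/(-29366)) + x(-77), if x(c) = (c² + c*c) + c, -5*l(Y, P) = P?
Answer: 246151279/14683 ≈ 16764.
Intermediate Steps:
l(Y, P) = -P/5
x(c) = c + 2*c² (x(c) = (c² + c²) + c = 2*c² + c = c + 2*c²)
(l(-71, 0*(-19)) + ((7916 - 15940)*(5743 + 12495))/(-29366)) + x(-77) = (-0*(-19) + ((7916 - 15940)*(5743 + 12495))/(-29366)) - 77*(1 + 2*(-77)) = (-⅕*0 - 8024*18238*(-1/29366)) - 77*(1 - 154) = (0 - 146341712*(-1/29366)) - 77*(-153) = (0 + 73170856/14683) + 11781 = 73170856/14683 + 11781 = 246151279/14683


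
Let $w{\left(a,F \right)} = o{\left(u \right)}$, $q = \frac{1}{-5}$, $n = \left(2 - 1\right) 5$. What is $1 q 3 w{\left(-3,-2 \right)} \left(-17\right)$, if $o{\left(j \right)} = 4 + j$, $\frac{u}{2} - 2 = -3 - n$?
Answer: $- \frac{408}{5} \approx -81.6$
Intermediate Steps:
$n = 5$ ($n = 1 \cdot 5 = 5$)
$q = - \frac{1}{5} \approx -0.2$
$u = -12$ ($u = 4 + 2 \left(-3 - 5\right) = 4 + 2 \left(-8\right) = 4 - 16 = -12$)
$w{\left(a,F \right)} = -8$ ($w{\left(a,F \right)} = 4 - 12 = -8$)
$1 q 3 w{\left(-3,-2 \right)} \left(-17\right) = 1 \left(- \frac{1}{5}\right) 3 \left(-8\right) \left(-17\right) = \left(- \frac{1}{5}\right) 3 \left(-8\right) \left(-17\right) = \left(- \frac{3}{5}\right) \left(-8\right) \left(-17\right) = \frac{24}{5} \left(-17\right) = - \frac{408}{5}$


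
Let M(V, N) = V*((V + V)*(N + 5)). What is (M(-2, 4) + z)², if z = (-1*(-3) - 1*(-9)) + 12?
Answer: 9216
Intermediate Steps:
M(V, N) = 2*V²*(5 + N) (M(V, N) = V*((2*V)*(5 + N)) = V*(2*V*(5 + N)) = 2*V²*(5 + N))
z = 24 (z = (3 + 9) + 12 = 12 + 12 = 24)
(M(-2, 4) + z)² = (2*(-2)²*(5 + 4) + 24)² = (2*4*9 + 24)² = (72 + 24)² = 96² = 9216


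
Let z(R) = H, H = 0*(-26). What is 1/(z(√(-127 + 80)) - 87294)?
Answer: -1/87294 ≈ -1.1456e-5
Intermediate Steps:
H = 0
z(R) = 0
1/(z(√(-127 + 80)) - 87294) = 1/(0 - 87294) = 1/(-87294) = -1/87294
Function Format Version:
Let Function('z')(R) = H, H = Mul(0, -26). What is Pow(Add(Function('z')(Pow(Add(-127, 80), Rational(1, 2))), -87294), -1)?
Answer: Rational(-1, 87294) ≈ -1.1456e-5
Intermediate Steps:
H = 0
Function('z')(R) = 0
Pow(Add(Function('z')(Pow(Add(-127, 80), Rational(1, 2))), -87294), -1) = Pow(Add(0, -87294), -1) = Pow(-87294, -1) = Rational(-1, 87294)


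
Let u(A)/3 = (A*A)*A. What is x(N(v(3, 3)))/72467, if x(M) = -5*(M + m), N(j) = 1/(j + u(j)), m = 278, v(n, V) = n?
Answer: -116765/6087228 ≈ -0.019182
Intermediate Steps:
u(A) = 3*A**3 (u(A) = 3*((A*A)*A) = 3*(A**2*A) = 3*A**3)
N(j) = 1/(j + 3*j**3)
x(M) = -1390 - 5*M (x(M) = -5*(M + 278) = -5*(278 + M) = -1390 - 5*M)
x(N(v(3, 3)))/72467 = (-1390 - 5/(3 + 3*3**3))/72467 = (-1390 - 5/(3 + 3*27))*(1/72467) = (-1390 - 5/(3 + 81))*(1/72467) = (-1390 - 5/84)*(1/72467) = -116765/84*1/72467 = -116765/6087228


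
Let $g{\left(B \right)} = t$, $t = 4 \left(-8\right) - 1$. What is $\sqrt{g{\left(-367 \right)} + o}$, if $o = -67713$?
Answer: $i \sqrt{67746} \approx 260.28 i$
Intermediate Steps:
$t = -33$ ($t = -32 - 1 = -33$)
$g{\left(B \right)} = -33$
$\sqrt{g{\left(-367 \right)} + o} = \sqrt{-33 - 67713} = \sqrt{-67746} = i \sqrt{67746}$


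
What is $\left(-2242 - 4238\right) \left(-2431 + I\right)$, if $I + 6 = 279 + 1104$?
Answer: $6829920$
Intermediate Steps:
$I = 1377$ ($I = -6 + \left(279 + 1104\right) = -6 + 1383 = 1377$)
$\left(-2242 - 4238\right) \left(-2431 + I\right) = \left(-2242 - 4238\right) \left(-2431 + 1377\right) = \left(-6480\right) \left(-1054\right) = 6829920$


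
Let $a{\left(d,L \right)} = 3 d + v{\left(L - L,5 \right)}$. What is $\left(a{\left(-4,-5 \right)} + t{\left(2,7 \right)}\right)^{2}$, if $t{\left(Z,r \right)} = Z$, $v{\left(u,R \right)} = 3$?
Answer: $49$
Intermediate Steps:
$a{\left(d,L \right)} = 3 + 3 d$ ($a{\left(d,L \right)} = 3 d + 3 = 3 + 3 d$)
$\left(a{\left(-4,-5 \right)} + t{\left(2,7 \right)}\right)^{2} = \left(\left(3 + 3 \left(-4\right)\right) + 2\right)^{2} = \left(\left(3 - 12\right) + 2\right)^{2} = \left(-9 + 2\right)^{2} = \left(-7\right)^{2} = 49$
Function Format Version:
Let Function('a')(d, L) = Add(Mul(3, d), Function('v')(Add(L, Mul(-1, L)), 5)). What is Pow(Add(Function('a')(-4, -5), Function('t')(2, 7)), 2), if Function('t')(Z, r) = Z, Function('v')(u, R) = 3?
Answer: 49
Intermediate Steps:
Function('a')(d, L) = Add(3, Mul(3, d)) (Function('a')(d, L) = Add(Mul(3, d), 3) = Add(3, Mul(3, d)))
Pow(Add(Function('a')(-4, -5), Function('t')(2, 7)), 2) = Pow(Add(Add(3, Mul(3, -4)), 2), 2) = Pow(Add(Add(3, -12), 2), 2) = Pow(Add(-9, 2), 2) = Pow(-7, 2) = 49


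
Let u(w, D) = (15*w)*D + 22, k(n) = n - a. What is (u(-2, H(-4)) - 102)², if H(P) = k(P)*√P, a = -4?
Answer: 6400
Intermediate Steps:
k(n) = 4 + n (k(n) = n - 1*(-4) = n + 4 = 4 + n)
H(P) = √P*(4 + P) (H(P) = (4 + P)*√P = √P*(4 + P))
u(w, D) = 22 + 15*D*w (u(w, D) = 15*D*w + 22 = 22 + 15*D*w)
(u(-2, H(-4)) - 102)² = ((22 + 15*(√(-4)*(4 - 4))*(-2)) - 102)² = ((22 + 15*((2*I)*0)*(-2)) - 102)² = ((22 + 15*0*(-2)) - 102)² = ((22 + 0) - 102)² = (22 - 102)² = (-80)² = 6400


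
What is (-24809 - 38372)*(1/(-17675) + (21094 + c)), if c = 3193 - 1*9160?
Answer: -16892686532044/17675 ≈ -9.5574e+8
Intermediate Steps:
c = -5967 (c = 3193 - 9160 = -5967)
(-24809 - 38372)*(1/(-17675) + (21094 + c)) = (-24809 - 38372)*(1/(-17675) + (21094 - 5967)) = -63181*(-1/17675 + 15127) = -63181*267369724/17675 = -16892686532044/17675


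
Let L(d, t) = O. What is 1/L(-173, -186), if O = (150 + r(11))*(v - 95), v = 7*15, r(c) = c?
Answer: 1/1610 ≈ 0.00062112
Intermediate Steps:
v = 105
O = 1610 (O = (150 + 11)*(105 - 95) = 161*10 = 1610)
L(d, t) = 1610
1/L(-173, -186) = 1/1610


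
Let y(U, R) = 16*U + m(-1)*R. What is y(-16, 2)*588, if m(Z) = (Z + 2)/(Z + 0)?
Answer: -151704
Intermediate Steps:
m(Z) = (2 + Z)/Z
y(U, R) = -R + 16*U (y(U, R) = 16*U + ((2 - 1)/(-1))*R = 16*U + (-1*1)*R = 16*U - R = -R + 16*U)
y(-16, 2)*588 = (-1*2 + 16*(-16))*588 = (-2 - 256)*588 = -258*588 = -151704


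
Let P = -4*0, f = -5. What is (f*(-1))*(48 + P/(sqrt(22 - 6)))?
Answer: 240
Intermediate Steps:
P = 0
(f*(-1))*(48 + P/(sqrt(22 - 6))) = (-5*(-1))*(48 + 0/(sqrt(22 - 6))) = 5*(48 + 0/(sqrt(16))) = 5*(48 + 0/4) = 5*(48 + 0*(1/4)) = 5*(48 + 0) = 5*48 = 240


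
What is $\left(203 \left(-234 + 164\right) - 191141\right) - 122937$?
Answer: $-328288$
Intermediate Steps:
$\left(203 \left(-234 + 164\right) - 191141\right) - 122937 = \left(203 \left(-70\right) - 191141\right) - 122937 = \left(-14210 - 191141\right) - 122937 = -205351 - 122937 = -328288$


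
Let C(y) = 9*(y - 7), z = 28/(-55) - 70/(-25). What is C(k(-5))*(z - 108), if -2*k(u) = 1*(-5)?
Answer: 235467/55 ≈ 4281.2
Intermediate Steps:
k(u) = 5/2 (k(u) = -(-5)/2 = -½*(-5) = 5/2)
z = 126/55 (z = 28*(-1/55) - 70*(-1/25) = -28/55 + 14/5 = 126/55 ≈ 2.2909)
C(y) = -63 + 9*y (C(y) = 9*(-7 + y) = -63 + 9*y)
C(k(-5))*(z - 108) = (-63 + 9*(5/2))*(126/55 - 108) = (-63 + 45/2)*(-5814/55) = -81/2*(-5814/55) = 235467/55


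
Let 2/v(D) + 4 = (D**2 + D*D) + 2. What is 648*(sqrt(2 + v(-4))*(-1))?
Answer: -216*sqrt(465)/5 ≈ -931.56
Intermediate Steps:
v(D) = 2/(-2 + 2*D**2) (v(D) = 2/(-4 + ((D**2 + D*D) + 2)) = 2/(-4 + ((D**2 + D**2) + 2)) = 2/(-4 + (2*D**2 + 2)) = 2/(-4 + (2 + 2*D**2)) = 2/(-2 + 2*D**2))
648*(sqrt(2 + v(-4))*(-1)) = 648*(sqrt(2 + 1/(-1 + (-4)**2))*(-1)) = 648*(sqrt(2 + 1/(-1 + 16))*(-1)) = 648*(sqrt(2 + 1/15)*(-1)) = 648*(sqrt(31/15)*(-1)) = 648*((sqrt(465)/15)*(-1)) = 648*(-sqrt(465)/15) = -216*sqrt(465)/5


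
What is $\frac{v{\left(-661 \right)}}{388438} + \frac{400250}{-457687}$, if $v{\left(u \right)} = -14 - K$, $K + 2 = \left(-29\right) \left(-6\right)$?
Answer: $- \frac{77778719641}{88891511453} \approx -0.87498$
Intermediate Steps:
$K = 172$ ($K = -2 - -174 = -2 + 174 = 172$)
$v{\left(u \right)} = -186$ ($v{\left(u \right)} = -14 - 172 = -186$)
$\frac{v{\left(-661 \right)}}{388438} + \frac{400250}{-457687} = - \frac{186}{388438} + \frac{400250}{-457687} = \left(-186\right) \frac{1}{388438} + 400250 \left(- \frac{1}{457687}\right) = - \frac{93}{194219} - \frac{400250}{457687} = - \frac{77778719641}{88891511453}$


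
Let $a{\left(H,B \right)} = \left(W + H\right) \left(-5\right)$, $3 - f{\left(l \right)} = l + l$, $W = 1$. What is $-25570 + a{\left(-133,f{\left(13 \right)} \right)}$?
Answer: $-24910$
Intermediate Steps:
$f{\left(l \right)} = 3 - 2 l$ ($f{\left(l \right)} = 3 - \left(l + l\right) = 3 - 2 l$)
$a{\left(H,B \right)} = -5 - 5 H$ ($a{\left(H,B \right)} = \left(1 + H\right) \left(-5\right) = -5 - 5 H$)
$-25570 + a{\left(-133,f{\left(13 \right)} \right)} = -25570 - -660 = -25570 + \left(-5 + 665\right) = -25570 + 660 = -24910$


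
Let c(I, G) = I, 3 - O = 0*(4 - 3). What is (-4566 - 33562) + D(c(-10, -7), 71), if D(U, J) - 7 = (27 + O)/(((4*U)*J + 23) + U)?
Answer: -107768097/2827 ≈ -38121.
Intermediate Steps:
O = 3 (O = 3 - 0*(4 - 3) = 3 - 0 = 3 - 1*0 = 3 + 0 = 3)
D(U, J) = 7 + 30/(23 + U + 4*J*U) (D(U, J) = 7 + (27 + 3)/(((4*U)*J + 23) + U) = 7 + 30/((4*J*U + 23) + U) = 7 + 30/((23 + 4*J*U) + U) = 7 + 30/(23 + U + 4*J*U))
(-4566 - 33562) + D(c(-10, -7), 71) = (-4566 - 33562) + (191 + 7*(-10) + 28*71*(-10))/(23 - 10 + 4*71*(-10)) = -38128 + (191 - 70 - 19880)/(23 - 10 - 2840) = -38128 - 19759/(-2827) = -38128 - 1/2827*(-19759) = -38128 + 19759/2827 = -107768097/2827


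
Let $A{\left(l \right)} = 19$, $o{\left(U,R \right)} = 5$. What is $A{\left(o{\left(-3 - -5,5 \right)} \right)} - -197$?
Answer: $216$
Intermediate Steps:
$A{\left(o{\left(-3 - -5,5 \right)} \right)} - -197 = 19 - -197 = 19 + 197 = 216$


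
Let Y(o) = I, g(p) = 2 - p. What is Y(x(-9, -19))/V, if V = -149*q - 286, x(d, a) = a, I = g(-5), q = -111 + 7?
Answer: 7/15210 ≈ 0.00046022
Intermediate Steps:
q = -104
I = 7 (I = 2 - 1*(-5) = 2 + 5 = 7)
Y(o) = 7
V = 15210 (V = -149*(-104) - 286 = 15496 - 286 = 15210)
Y(x(-9, -19))/V = 7/15210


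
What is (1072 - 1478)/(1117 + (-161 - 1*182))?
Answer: -203/387 ≈ -0.52455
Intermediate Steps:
(1072 - 1478)/(1117 + (-161 - 1*182)) = -406/(1117 + (-161 - 182)) = -406/(1117 - 343) = -406/774 = -406*1/774 = -203/387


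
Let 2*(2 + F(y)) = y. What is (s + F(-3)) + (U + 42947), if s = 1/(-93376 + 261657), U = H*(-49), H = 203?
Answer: 11105368035/336562 ≈ 32997.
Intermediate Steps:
U = -9947 (U = 203*(-49) = -9947)
s = 1/168281 ≈ 5.9424e-6
F(y) = -2 + y/2
(s + F(-3)) + (U + 42947) = (1/168281 + (-2 + (½)*(-3))) + (-9947 + 42947) = (1/168281 + (-2 - 3/2)) + 33000 = (1/168281 - 7/2) + 33000 = -1177965/336562 + 33000 = 11105368035/336562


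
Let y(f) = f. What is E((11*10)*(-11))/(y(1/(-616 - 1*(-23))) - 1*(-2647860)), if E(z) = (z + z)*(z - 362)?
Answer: 2255914320/1570180979 ≈ 1.4367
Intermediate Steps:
E(z) = 2*z*(-362 + z) (E(z) = (2*z)*(-362 + z) = 2*z*(-362 + z))
E((11*10)*(-11))/(y(1/(-616 - 1*(-23))) - 1*(-2647860)) = (2*((11*10)*(-11))*(-362 + (11*10)*(-11)))/(1/(-616 - 1*(-23)) - 1*(-2647860)) = (2*(110*(-11))*(-362 + 110*(-11)))/(1/(-616 + 23) + 2647860) = (2*(-1210)*(-362 - 1210))/(1/(-593) + 2647860) = (2*(-1210)*(-1572))/(-1/593 + 2647860) = 3804240/(1570180979/593) = 3804240*(593/1570180979) = 2255914320/1570180979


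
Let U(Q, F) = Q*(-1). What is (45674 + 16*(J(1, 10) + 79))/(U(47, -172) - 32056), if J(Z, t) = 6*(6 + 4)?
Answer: -1774/1189 ≈ -1.4920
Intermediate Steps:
U(Q, F) = -Q
J(Z, t) = 60 (J(Z, t) = 6*10 = 60)
(45674 + 16*(J(1, 10) + 79))/(U(47, -172) - 32056) = (45674 + 16*(60 + 79))/(-1*47 - 32056) = (45674 + 16*139)/(-47 - 32056) = (45674 + 2224)/(-32103) = 47898*(-1/32103) = -1774/1189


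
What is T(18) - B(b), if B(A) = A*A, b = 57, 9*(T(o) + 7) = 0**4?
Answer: -3256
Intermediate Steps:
T(o) = -7 (T(o) = -7 + (1/9)*0**4 = -7 + (1/9)*0 = -7 + 0 = -7)
B(A) = A**2
T(18) - B(b) = -7 - 1*57**2 = -7 - 1*3249 = -7 - 3249 = -3256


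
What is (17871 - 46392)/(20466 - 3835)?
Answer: -28521/16631 ≈ -1.7149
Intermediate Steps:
(17871 - 46392)/(20466 - 3835) = -28521/16631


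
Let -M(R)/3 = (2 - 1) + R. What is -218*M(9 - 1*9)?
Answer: 654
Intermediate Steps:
M(R) = -3 - 3*R (M(R) = -3*((2 - 1) + R) = -3*(1 + R) = -3 - 3*R)
-218*M(9 - 1*9) = -218*(-3 - 3*(9 - 1*9)) = -218*(-3 - 3*(9 - 9)) = -218*(-3 - 3*0) = -218*(-3 + 0) = -218*(-3) = -1*(-654) = 654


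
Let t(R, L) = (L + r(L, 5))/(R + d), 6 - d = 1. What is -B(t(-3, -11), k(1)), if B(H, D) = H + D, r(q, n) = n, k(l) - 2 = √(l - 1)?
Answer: 1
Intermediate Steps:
d = 5 (d = 6 - 1*1 = 6 - 1 = 5)
k(l) = 2 + √(-1 + l) (k(l) = 2 + √(l - 1) = 2 + √(-1 + l))
t(R, L) = (5 + L)/(5 + R) (t(R, L) = (L + 5)/(R + 5) = (5 + L)/(5 + R))
B(H, D) = D + H
-B(t(-3, -11), k(1)) = -((2 + √(-1 + 1)) + (5 - 11)/(5 - 3)) = -((2 + √0) - 6/2) = -((2 + 0) + (½)*(-6)) = -(2 - 3) = -1*(-1) = 1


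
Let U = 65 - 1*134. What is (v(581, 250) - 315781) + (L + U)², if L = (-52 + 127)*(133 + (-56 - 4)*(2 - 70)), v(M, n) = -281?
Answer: 99796284774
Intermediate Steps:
U = -69 (U = 65 - 134 = -69)
L = 315975 (L = 75*(133 - 60*(-68)) = 75*(133 + 4080) = 75*4213 = 315975)
(v(581, 250) - 315781) + (L + U)² = (-281 - 315781) + (315975 - 69)² = -316062 + 315906² = -316062 + 99796600836 = 99796284774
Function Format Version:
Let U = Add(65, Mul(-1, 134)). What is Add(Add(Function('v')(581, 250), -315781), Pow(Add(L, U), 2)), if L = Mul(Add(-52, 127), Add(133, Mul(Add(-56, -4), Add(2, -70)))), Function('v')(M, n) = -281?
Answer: 99796284774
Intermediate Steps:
U = -69 (U = Add(65, -134) = -69)
L = 315975 (L = Mul(75, Add(133, Mul(-60, -68))) = Mul(75, Add(133, 4080)) = Mul(75, 4213) = 315975)
Add(Add(Function('v')(581, 250), -315781), Pow(Add(L, U), 2)) = Add(Add(-281, -315781), Pow(Add(315975, -69), 2)) = Add(-316062, Pow(315906, 2)) = Add(-316062, 99796600836) = 99796284774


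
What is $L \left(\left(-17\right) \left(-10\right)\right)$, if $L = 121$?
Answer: $20570$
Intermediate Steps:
$L \left(\left(-17\right) \left(-10\right)\right) = 121 \left(\left(-17\right) \left(-10\right)\right) = 121 \cdot 170 = 20570$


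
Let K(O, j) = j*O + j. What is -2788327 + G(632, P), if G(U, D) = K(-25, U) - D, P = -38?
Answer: -2803457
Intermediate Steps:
K(O, j) = j + O*j (K(O, j) = O*j + j = j + O*j)
G(U, D) = -D - 24*U (G(U, D) = U*(1 - 25) - D = U*(-24) - D = -24*U - D = -D - 24*U)
-2788327 + G(632, P) = -2788327 + (-1*(-38) - 24*632) = -2788327 + (38 - 15168) = -2788327 - 15130 = -2803457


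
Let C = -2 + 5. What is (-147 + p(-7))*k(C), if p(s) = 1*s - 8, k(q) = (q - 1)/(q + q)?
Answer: -54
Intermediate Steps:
C = 3
k(q) = (-1 + q)/(2*q) (k(q) = (-1 + q)/((2*q)) = (-1 + q)*(1/(2*q)) = (-1 + q)/(2*q))
p(s) = -8 + s (p(s) = s - 8 = -8 + s)
(-147 + p(-7))*k(C) = (-147 + (-8 - 7))*((½)*(-1 + 3)/3) = (-147 - 15)*((½)*(⅓)*2) = -162*⅓ = -54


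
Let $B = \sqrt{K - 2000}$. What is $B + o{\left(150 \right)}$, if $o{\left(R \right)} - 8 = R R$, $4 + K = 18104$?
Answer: $22508 + 10 \sqrt{161} \approx 22635.0$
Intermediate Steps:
$K = 18100$ ($K = -4 + 18104 = 18100$)
$o{\left(R \right)} = 8 + R^{2}$ ($o{\left(R \right)} = 8 + R R = 8 + R^{2}$)
$B = 10 \sqrt{161}$ ($B = \sqrt{18100 - 2000} = \sqrt{16100} = 10 \sqrt{161} \approx 126.89$)
$B + o{\left(150 \right)} = 10 \sqrt{161} + \left(8 + 150^{2}\right) = 10 \sqrt{161} + \left(8 + 22500\right) = 10 \sqrt{161} + 22508 = 22508 + 10 \sqrt{161}$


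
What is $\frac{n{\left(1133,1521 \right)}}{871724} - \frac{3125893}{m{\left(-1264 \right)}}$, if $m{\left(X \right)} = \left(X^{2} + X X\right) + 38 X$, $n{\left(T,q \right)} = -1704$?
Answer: $- \frac{682569762743}{685907312160} \approx -0.99513$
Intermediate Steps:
$m{\left(X \right)} = 2 X^{2} + 38 X$ ($m{\left(X \right)} = \left(X^{2} + X^{2}\right) + 38 X = 2 X^{2} + 38 X$)
$\frac{n{\left(1133,1521 \right)}}{871724} - \frac{3125893}{m{\left(-1264 \right)}} = - \frac{1704}{871724} - \frac{3125893}{2 \left(-1264\right) \left(19 - 1264\right)} = \left(-1704\right) \frac{1}{871724} - \frac{3125893}{2 \left(-1264\right) \left(-1245\right)} = - \frac{426}{217931} - \frac{3125893}{3147360} = - \frac{682569762743}{685907312160}$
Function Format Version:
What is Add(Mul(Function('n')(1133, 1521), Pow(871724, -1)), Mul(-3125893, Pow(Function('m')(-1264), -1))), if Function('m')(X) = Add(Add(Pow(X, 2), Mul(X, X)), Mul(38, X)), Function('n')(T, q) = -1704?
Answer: Rational(-682569762743, 685907312160) ≈ -0.99513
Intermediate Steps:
Function('m')(X) = Add(Mul(2, Pow(X, 2)), Mul(38, X)) (Function('m')(X) = Add(Add(Pow(X, 2), Pow(X, 2)), Mul(38, X)) = Add(Mul(2, Pow(X, 2)), Mul(38, X)))
Add(Mul(Function('n')(1133, 1521), Pow(871724, -1)), Mul(-3125893, Pow(Function('m')(-1264), -1))) = Add(Mul(-1704, Pow(871724, -1)), Mul(-3125893, Pow(Mul(2, -1264, Add(19, -1264)), -1))) = Add(Mul(-1704, Rational(1, 871724)), Mul(-3125893, Pow(Mul(2, -1264, -1245), -1))) = Add(Rational(-426, 217931), Mul(-3125893, Pow(3147360, -1))) = Add(Rational(-426, 217931), Mul(-3125893, Rational(1, 3147360))) = Add(Rational(-426, 217931), Rational(-3125893, 3147360)) = Rational(-682569762743, 685907312160)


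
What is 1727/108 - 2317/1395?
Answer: 239881/16740 ≈ 14.330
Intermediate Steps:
1727/108 - 2317/1395 = 239881/16740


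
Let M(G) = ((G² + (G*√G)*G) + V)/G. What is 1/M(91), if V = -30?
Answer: -750841/6172242450 + 753571*√91/6172242450 ≈ 0.0010430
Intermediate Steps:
M(G) = (-30 + G² + G^(5/2))/G (M(G) = ((G² + (G*√G)*G) - 30)/G = ((G² + G^(3/2)*G) - 30)/G = ((G² + G^(5/2)) - 30)/G = (-30 + G² + G^(5/2))/G)
1/M(91) = 1/(91 + 91^(3/2) - 30/91) = 1/(91 + 91*√91 - 30*1/91) = 1/(91 + 91*√91 - 30/91) = 1/(8251/91 + 91*√91)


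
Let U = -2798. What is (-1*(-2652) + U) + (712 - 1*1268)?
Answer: -702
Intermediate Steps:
(-1*(-2652) + U) + (712 - 1*1268) = (-1*(-2652) - 2798) + (712 - 1*1268) = (2652 - 2798) + (712 - 1268) = -146 - 556 = -702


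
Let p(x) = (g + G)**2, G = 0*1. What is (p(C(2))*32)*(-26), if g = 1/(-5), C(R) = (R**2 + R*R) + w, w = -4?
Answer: -832/25 ≈ -33.280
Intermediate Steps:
G = 0
C(R) = -4 + 2*R**2 (C(R) = (R**2 + R*R) - 4 = (R**2 + R**2) - 4 = 2*R**2 - 4 = -4 + 2*R**2)
g = -1/5 ≈ -0.20000
p(x) = 1/25 (p(x) = (-1/5 + 0)**2 = (-1/5)**2 = 1/25)
(p(C(2))*32)*(-26) = ((1/25)*32)*(-26) = (32/25)*(-26) = -832/25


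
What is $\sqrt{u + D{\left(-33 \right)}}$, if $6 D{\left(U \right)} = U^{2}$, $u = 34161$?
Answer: $\frac{\sqrt{137370}}{2} \approx 185.32$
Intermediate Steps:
$D{\left(U \right)} = \frac{U^{2}}{6}$
$\sqrt{u + D{\left(-33 \right)}} = \sqrt{34161 + \frac{\left(-33\right)^{2}}{6}} = \sqrt{34161 + \frac{1}{6} \cdot 1089} = \sqrt{34161 + \frac{363}{2}} = \sqrt{\frac{68685}{2}} = \frac{\sqrt{137370}}{2}$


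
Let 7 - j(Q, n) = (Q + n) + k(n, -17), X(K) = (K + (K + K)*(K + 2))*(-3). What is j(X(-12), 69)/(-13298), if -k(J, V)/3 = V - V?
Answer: -311/6649 ≈ -0.046774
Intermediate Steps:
X(K) = -3*K - 6*K*(2 + K) (X(K) = (K + (2*K)*(2 + K))*(-3) = (K + 2*K*(2 + K))*(-3) = -3*K - 6*K*(2 + K))
k(J, V) = 0 (k(J, V) = -3*(V - V) = -3*0 = 0)
j(Q, n) = 7 - Q - n (j(Q, n) = 7 - ((Q + n) + 0) = 7 - (Q + n) = 7 + (-Q - n) = 7 - Q - n)
j(X(-12), 69)/(-13298) = (7 - (-3)*(-12)*(5 + 2*(-12)) - 1*69)/(-13298) = (7 - (-3)*(-12)*(5 - 24) - 69)*(-1/13298) = (7 - (-3)*(-12)*(-19) - 69)*(-1/13298) = (7 - 1*(-684) - 69)*(-1/13298) = (7 + 684 - 69)*(-1/13298) = 622*(-1/13298) = -311/6649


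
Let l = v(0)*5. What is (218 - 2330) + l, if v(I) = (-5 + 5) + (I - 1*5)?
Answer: -2137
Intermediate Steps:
v(I) = -5 + I (v(I) = 0 + (I - 5) = 0 + (-5 + I) = -5 + I)
l = -25 (l = (-5 + 0)*5 = -5*5 = -25)
(218 - 2330) + l = (218 - 2330) - 25 = -2112 - 25 = -2137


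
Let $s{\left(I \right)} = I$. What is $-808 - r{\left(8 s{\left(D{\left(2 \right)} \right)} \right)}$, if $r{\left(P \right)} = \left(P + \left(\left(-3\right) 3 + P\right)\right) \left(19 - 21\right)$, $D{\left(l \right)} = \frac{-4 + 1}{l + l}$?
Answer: $-850$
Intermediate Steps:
$D{\left(l \right)} = - \frac{3}{2 l}$
$r{\left(P \right)} = 18 - 4 P$ ($r{\left(P \right)} = \left(P + \left(-9 + P\right)\right) \left(-2\right) = \left(-9 + 2 P\right) \left(-2\right) = 18 - 4 P$)
$-808 - r{\left(8 s{\left(D{\left(2 \right)} \right)} \right)} = -808 - \left(18 - 4 \cdot 8 \left(- \frac{3}{2 \cdot 2}\right)\right) = -808 - \left(18 - 4 \cdot 8 \left(\left(- \frac{3}{2}\right) \frac{1}{2}\right)\right) = -808 - \left(18 - 4 \cdot 8 \left(- \frac{3}{4}\right)\right) = -808 - \left(18 - -24\right) = -808 - \left(18 + 24\right) = -808 - 42 = -850$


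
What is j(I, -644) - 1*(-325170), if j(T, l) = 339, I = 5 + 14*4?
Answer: 325509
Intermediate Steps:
I = 61 (I = 5 + 56 = 61)
j(I, -644) - 1*(-325170) = 339 - 1*(-325170) = 339 + 325170 = 325509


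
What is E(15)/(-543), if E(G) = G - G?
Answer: 0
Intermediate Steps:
E(G) = 0
E(15)/(-543) = 0/(-543) = 0*(-1/543) = 0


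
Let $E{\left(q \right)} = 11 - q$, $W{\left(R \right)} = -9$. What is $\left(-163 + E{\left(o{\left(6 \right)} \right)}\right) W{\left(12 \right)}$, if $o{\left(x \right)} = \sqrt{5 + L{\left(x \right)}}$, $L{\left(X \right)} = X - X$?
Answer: $1368 + 9 \sqrt{5} \approx 1388.1$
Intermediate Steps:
$L{\left(X \right)} = 0$
$o{\left(x \right)} = \sqrt{5}$ ($o{\left(x \right)} = \sqrt{5 + 0} = \sqrt{5}$)
$\left(-163 + E{\left(o{\left(6 \right)} \right)}\right) W{\left(12 \right)} = \left(-163 + \left(11 - \sqrt{5}\right)\right) \left(-9\right) = \left(-152 - \sqrt{5}\right) \left(-9\right) = 1368 + 9 \sqrt{5}$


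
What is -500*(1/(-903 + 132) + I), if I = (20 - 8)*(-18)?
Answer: 83268500/771 ≈ 1.0800e+5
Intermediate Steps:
I = -216 (I = 12*(-18) = -216)
-500*(1/(-903 + 132) + I) = -500*(1/(-903 + 132) - 216) = -500*(1/(-771) - 216) = -500*(-1/771 - 216) = -500*(-166537/771) = 83268500/771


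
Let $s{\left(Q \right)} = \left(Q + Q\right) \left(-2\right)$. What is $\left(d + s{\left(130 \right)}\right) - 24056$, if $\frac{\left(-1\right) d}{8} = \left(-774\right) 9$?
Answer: $31152$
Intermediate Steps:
$s{\left(Q \right)} = - 4 Q$ ($s{\left(Q \right)} = 2 Q \left(-2\right) = - 4 Q$)
$d = 55728$ ($d = - 8 \left(\left(-774\right) 9\right) = \left(-8\right) \left(-6966\right) = 55728$)
$\left(d + s{\left(130 \right)}\right) - 24056 = \left(55728 - 520\right) - 24056 = 55208 - 24056 = 31152$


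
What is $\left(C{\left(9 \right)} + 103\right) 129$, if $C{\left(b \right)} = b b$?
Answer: $23736$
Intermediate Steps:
$C{\left(b \right)} = b^{2}$
$\left(C{\left(9 \right)} + 103\right) 129 = \left(9^{2} + 103\right) 129 = \left(81 + 103\right) 129 = 184 \cdot 129 = 23736$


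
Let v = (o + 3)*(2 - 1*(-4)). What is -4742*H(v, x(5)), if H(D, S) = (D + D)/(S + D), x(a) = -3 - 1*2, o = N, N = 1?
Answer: -227616/19 ≈ -11980.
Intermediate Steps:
o = 1
x(a) = -5 (x(a) = -3 - 2 = -5)
v = 24 (v = (1 + 3)*(2 - 1*(-4)) = 4*(2 + 4) = 4*6 = 24)
H(D, S) = 2*D/(D + S) (H(D, S) = (2*D)/(D + S) = 2*D/(D + S))
-4742*H(v, x(5)) = -9484*24/(24 - 5) = -9484*24/19 = -4742*48/19 = -227616/19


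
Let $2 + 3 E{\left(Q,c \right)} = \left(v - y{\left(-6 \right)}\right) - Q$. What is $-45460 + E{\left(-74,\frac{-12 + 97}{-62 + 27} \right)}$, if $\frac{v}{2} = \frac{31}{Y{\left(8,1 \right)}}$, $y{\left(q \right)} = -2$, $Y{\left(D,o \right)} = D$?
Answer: $- \frac{181731}{4} \approx -45433.0$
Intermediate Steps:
$v = \frac{31}{4}$ ($v = 2 \cdot \frac{31}{8} = \frac{31}{4} \approx 7.75$)
$E{\left(Q,c \right)} = \frac{31}{12} - \frac{Q}{3}$ ($E{\left(Q,c \right)} = - \frac{2}{3} + \frac{\left(\frac{31}{4} - -2\right) - Q}{3} = - \frac{2}{3} + \frac{\left(\frac{31}{4} + 2\right) - Q}{3} = - \frac{2}{3} + \frac{\frac{39}{4} - Q}{3} = - \frac{2}{3} - \left(- \frac{13}{4} + \frac{Q}{3}\right) = \frac{31}{12} - \frac{Q}{3}$)
$-45460 + E{\left(-74,\frac{-12 + 97}{-62 + 27} \right)} = -45460 + \left(\frac{31}{12} - - \frac{74}{3}\right) = -45460 + \left(\frac{31}{12} + \frac{74}{3}\right) = -45460 + \frac{109}{4} = - \frac{181731}{4}$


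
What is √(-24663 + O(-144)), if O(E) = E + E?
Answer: I*√24951 ≈ 157.96*I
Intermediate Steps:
O(E) = 2*E
√(-24663 + O(-144)) = √(-24663 + 2*(-144)) = √(-24663 - 288) = √(-24951) = I*√24951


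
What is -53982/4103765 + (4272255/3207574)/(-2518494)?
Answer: -145365980298946689/11050421238314512780 ≈ -0.013155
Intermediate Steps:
-53982/4103765 + (4272255/3207574)/(-2518494) = -53982*1/4103765 + (4272255*(1/3207574))*(-1/2518494) = -53982/4103765 + (4272255/3207574)*(-1/2518494) = -53982/4103765 - 1424085/2692751957852 = -145365980298946689/11050421238314512780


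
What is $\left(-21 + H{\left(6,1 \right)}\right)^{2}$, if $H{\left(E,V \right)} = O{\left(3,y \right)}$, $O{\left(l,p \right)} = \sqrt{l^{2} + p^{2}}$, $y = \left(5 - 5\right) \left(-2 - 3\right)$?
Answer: $324$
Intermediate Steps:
$y = 0$ ($y = 0 \left(-5\right) = 0$)
$H{\left(E,V \right)} = 3$ ($H{\left(E,V \right)} = \sqrt{3^{2} + 0^{2}} = \sqrt{9 + 0} = \sqrt{9} = 3$)
$\left(-21 + H{\left(6,1 \right)}\right)^{2} = \left(-21 + 3\right)^{2} = \left(-18\right)^{2} = 324$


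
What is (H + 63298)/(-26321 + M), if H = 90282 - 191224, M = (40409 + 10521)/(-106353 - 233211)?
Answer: 6391273608/4468857487 ≈ 1.4302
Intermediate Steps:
M = -25465/169782 (M = 50930/(-339564) = 50930*(-1/339564) = -25465/169782 ≈ -0.14999)
H = -100942
(H + 63298)/(-26321 + M) = (-100942 + 63298)/(-26321 - 25465/169782) = -37644/(-4468857487/169782) = -37644*(-169782/4468857487) = 6391273608/4468857487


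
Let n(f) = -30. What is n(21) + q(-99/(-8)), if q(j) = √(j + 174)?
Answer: -30 + √2982/4 ≈ -16.348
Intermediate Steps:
q(j) = √(174 + j)
n(21) + q(-99/(-8)) = -30 + √(174 - 99/(-8)) = -30 + √(174 - 99*(-⅛)) = -30 + √(174 + 99/8) = -30 + √(1491/8) = -30 + √2982/4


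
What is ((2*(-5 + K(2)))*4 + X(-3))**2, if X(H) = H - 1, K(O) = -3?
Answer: 4624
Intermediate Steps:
X(H) = -1 + H
((2*(-5 + K(2)))*4 + X(-3))**2 = ((2*(-5 - 3))*4 + (-1 - 3))**2 = ((2*(-8))*4 - 4)**2 = (-16*4 - 4)**2 = (-64 - 4)**2 = (-68)**2 = 4624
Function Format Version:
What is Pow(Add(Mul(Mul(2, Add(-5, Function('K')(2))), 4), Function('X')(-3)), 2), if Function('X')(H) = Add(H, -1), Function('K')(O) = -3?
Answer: 4624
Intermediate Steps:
Function('X')(H) = Add(-1, H)
Pow(Add(Mul(Mul(2, Add(-5, Function('K')(2))), 4), Function('X')(-3)), 2) = Pow(Add(Mul(Mul(2, Add(-5, -3)), 4), Add(-1, -3)), 2) = Pow(Add(Mul(Mul(2, -8), 4), -4), 2) = Pow(Add(Mul(-16, 4), -4), 2) = Pow(Add(-64, -4), 2) = Pow(-68, 2) = 4624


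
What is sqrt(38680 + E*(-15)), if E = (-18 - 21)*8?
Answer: 4*sqrt(2710) ≈ 208.23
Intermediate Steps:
E = -312 (E = -39*8 = -312)
sqrt(38680 + E*(-15)) = sqrt(38680 - 312*(-15)) = sqrt(38680 + 4680) = sqrt(43360) = 4*sqrt(2710)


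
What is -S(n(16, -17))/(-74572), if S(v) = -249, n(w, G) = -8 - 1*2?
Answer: -249/74572 ≈ -0.0033391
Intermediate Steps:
n(w, G) = -10 (n(w, G) = -8 - 2 = -10)
-S(n(16, -17))/(-74572) = -1*(-249)/(-74572) = 249*(-1/74572) = -249/74572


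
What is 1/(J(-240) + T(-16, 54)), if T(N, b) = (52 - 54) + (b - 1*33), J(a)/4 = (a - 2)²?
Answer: 1/234275 ≈ 4.2685e-6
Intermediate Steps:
J(a) = 4*(-2 + a)² (J(a) = 4*(a - 2)² = 4*(-2 + a)²)
T(N, b) = -35 + b (T(N, b) = -2 + (b - 33) = -2 + (-33 + b) = -35 + b)
1/(J(-240) + T(-16, 54)) = 1/(4*(-2 - 240)² + (-35 + 54)) = 1/(4*(-242)² + 19) = 1/(4*58564 + 19) = 1/(234256 + 19) = 1/234275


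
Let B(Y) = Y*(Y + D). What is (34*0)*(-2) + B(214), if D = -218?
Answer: -856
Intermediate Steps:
B(Y) = Y*(-218 + Y) (B(Y) = Y*(Y - 218) = Y*(-218 + Y))
(34*0)*(-2) + B(214) = (34*0)*(-2) + 214*(-218 + 214) = 0*(-2) + 214*(-4) = 0 - 856 = -856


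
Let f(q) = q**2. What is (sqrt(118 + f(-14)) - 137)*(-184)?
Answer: 25208 - 184*sqrt(314) ≈ 21948.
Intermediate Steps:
(sqrt(118 + f(-14)) - 137)*(-184) = (sqrt(118 + (-14)**2) - 137)*(-184) = (sqrt(118 + 196) - 137)*(-184) = (sqrt(314) - 137)*(-184) = (-137 + sqrt(314))*(-184) = 25208 - 184*sqrt(314)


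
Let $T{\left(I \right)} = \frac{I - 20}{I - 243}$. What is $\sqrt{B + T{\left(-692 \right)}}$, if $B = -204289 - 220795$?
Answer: $\frac{2 i \sqrt{92904598545}}{935} \approx 651.98 i$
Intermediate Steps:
$B = -425084$
$T{\left(I \right)} = \frac{-20 + I}{-243 + I}$
$\sqrt{B + T{\left(-692 \right)}} = \sqrt{-425084 + \frac{-20 - 692}{-243 - 692}} = \sqrt{-425084 + \frac{1}{-935} \left(-712\right)} = \sqrt{-425084 - - \frac{712}{935}} = \sqrt{-425084 + \frac{712}{935}} = \sqrt{- \frac{397452828}{935}} = \frac{2 i \sqrt{92904598545}}{935}$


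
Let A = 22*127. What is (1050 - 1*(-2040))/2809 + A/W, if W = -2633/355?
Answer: -2778026860/7396097 ≈ -375.61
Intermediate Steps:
A = 2794
W = -2633/355 (W = -2633*1/355 = -2633/355 ≈ -7.4169)
(1050 - 1*(-2040))/2809 + A/W = (1050 - 1*(-2040))/2809 + 2794/(-2633/355) = (1050 + 2040)*(1/2809) + 2794*(-355/2633) = 3090*(1/2809) - 991870/2633 = 3090/2809 - 991870/2633 = -2778026860/7396097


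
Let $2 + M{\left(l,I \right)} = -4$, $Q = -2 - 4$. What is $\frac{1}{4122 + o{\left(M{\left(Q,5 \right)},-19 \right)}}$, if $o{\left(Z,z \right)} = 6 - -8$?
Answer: $\frac{1}{4136} \approx 0.00024178$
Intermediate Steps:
$Q = -6$ ($Q = -2 - 4 = -6$)
$M{\left(l,I \right)} = -6$ ($M{\left(l,I \right)} = -2 - 4 = -6$)
$o{\left(Z,z \right)} = 14$ ($o{\left(Z,z \right)} = 6 + 8 = 14$)
$\frac{1}{4122 + o{\left(M{\left(Q,5 \right)},-19 \right)}} = \frac{1}{4122 + 14} = \frac{1}{4136}$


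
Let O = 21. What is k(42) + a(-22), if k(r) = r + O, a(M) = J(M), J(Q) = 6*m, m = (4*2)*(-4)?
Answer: -129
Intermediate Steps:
m = -32 (m = 8*(-4) = -32)
J(Q) = -192 (J(Q) = 6*(-32) = -192)
a(M) = -192
k(r) = 21 + r (k(r) = r + 21 = 21 + r)
k(42) + a(-22) = (21 + 42) - 192 = 63 - 192 = -129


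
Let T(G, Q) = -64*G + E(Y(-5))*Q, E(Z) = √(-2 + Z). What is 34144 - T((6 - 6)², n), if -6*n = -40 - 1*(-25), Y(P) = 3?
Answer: 68283/2 ≈ 34142.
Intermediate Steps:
n = 5/2 (n = -(-40 - 1*(-25))/6 = -(-40 + 25)/6 = -⅙*(-15) = 5/2 ≈ 2.5000)
T(G, Q) = Q - 64*G (T(G, Q) = -64*G + √(-2 + 3)*Q = -64*G + √1*Q = -64*G + 1*Q = -64*G + Q = Q - 64*G)
34144 - T((6 - 6)², n) = 34144 - (5/2 - 64*(6 - 6)²) = 34144 - (5/2 - 64*0²) = 34144 - (5/2 - 64*0) = 34144 - (5/2 + 0) = 34144 - 1*5/2 = 34144 - 5/2 = 68283/2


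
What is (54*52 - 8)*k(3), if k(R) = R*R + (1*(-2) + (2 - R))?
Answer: 16800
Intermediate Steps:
k(R) = R² - R (k(R) = R² + (-2 + (2 - R)) = R² - R)
(54*52 - 8)*k(3) = (54*52 - 8)*(3*(-1 + 3)) = (2808 - 8)*(3*2) = 2800*6 = 16800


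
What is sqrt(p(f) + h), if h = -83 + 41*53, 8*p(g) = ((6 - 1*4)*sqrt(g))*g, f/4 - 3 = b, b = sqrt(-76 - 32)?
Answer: sqrt(2090 + 6*sqrt(3)*(1 + 2*I*sqrt(3))**(3/2)) ≈ 45.445 + 0.7316*I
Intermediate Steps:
b = 6*I*sqrt(3) (b = sqrt(-108) = 6*I*sqrt(3) ≈ 10.392*I)
f = 12 + 24*I*sqrt(3) (f = 12 + 4*(6*I*sqrt(3)) = 12 + 24*I*sqrt(3) ≈ 12.0 + 41.569*I)
p(g) = g**(3/2)/4 (p(g) = (((6 - 1*4)*sqrt(g))*g)/8 = (((6 - 4)*sqrt(g))*g)/8 = ((2*sqrt(g))*g)/8 = (2*g**(3/2))/8 = g**(3/2)/4)
h = 2090 (h = -83 + 2173 = 2090)
sqrt(p(f) + h) = sqrt((12 + 24*I*sqrt(3))**(3/2)/4 + 2090) = sqrt(2090 + (12 + 24*I*sqrt(3))**(3/2)/4)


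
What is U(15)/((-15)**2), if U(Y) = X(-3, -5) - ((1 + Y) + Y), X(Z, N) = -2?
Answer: -11/75 ≈ -0.14667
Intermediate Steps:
U(Y) = -3 - 2*Y (U(Y) = -2 - ((1 + Y) + Y) = -2 - (1 + 2*Y) = -2 + (-1 - 2*Y) = -3 - 2*Y)
U(15)/((-15)**2) = (-3 - 2*15)/((-15)**2) = (-3 - 30)/225 = -33*1/225 = -11/75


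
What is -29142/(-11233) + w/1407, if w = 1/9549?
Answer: 391535691139/150920331219 ≈ 2.5943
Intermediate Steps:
w = 1/9549 ≈ 0.00010472
-29142/(-11233) + w/1407 = -29142/(-11233) + (1/9549)/1407 = -29142*(-1/11233) + (1/9549)*(1/1407) = 29142/11233 + 1/13435443 = 391535691139/150920331219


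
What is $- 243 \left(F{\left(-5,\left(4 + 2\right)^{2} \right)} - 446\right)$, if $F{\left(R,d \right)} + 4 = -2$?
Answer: $109836$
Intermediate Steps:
$F{\left(R,d \right)} = -6$ ($F{\left(R,d \right)} = -4 - 2 = -6$)
$- 243 \left(F{\left(-5,\left(4 + 2\right)^{2} \right)} - 446\right) = - 243 \left(-6 - 446\right) = \left(-243\right) \left(-452\right) = 109836$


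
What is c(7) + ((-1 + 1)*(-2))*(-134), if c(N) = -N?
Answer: -7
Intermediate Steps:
c(7) + ((-1 + 1)*(-2))*(-134) = -1*7 + ((-1 + 1)*(-2))*(-134) = -7 + (0*(-2))*(-134) = -7 + 0*(-134) = -7 + 0 = -7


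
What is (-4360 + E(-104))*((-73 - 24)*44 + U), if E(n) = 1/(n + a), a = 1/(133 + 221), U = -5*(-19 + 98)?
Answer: 748475634902/36815 ≈ 2.0331e+7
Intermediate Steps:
U = -395 (U = -5*79 = -395)
a = 1/354 ≈ 0.0028249
E(n) = 1/(1/354 + n) (E(n) = 1/(n + 1/354) = 1/(1/354 + n))
(-4360 + E(-104))*((-73 - 24)*44 + U) = (-4360 + 354/(1 + 354*(-104)))*((-73 - 24)*44 - 395) = (-4360 + 354/(1 - 36816))*(-97*44 - 395) = (-4360 + 354/(-36815))*(-4268 - 395) = (-4360 + 354*(-1/36815))*(-4663) = (-4360 - 354/36815)*(-4663) = -160513754/36815*(-4663) = 748475634902/36815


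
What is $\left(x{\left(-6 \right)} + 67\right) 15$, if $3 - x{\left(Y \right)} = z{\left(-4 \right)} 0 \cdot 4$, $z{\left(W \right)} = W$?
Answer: $1050$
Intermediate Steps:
$x{\left(Y \right)} = 3$ ($x{\left(Y \right)} = 3 - \left(-4\right) 0 \cdot 4 = 3 - 0 \cdot 4 = 3 - 0 = 3 + 0 = 3$)
$\left(x{\left(-6 \right)} + 67\right) 15 = \left(3 + 67\right) 15 = 70 \cdot 15 = 1050$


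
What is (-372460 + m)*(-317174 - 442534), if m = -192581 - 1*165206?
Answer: 554774487876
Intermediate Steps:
m = -357787 (m = -192581 - 165206 = -357787)
(-372460 + m)*(-317174 - 442534) = (-372460 - 357787)*(-317174 - 442534) = -730247*(-759708) = 554774487876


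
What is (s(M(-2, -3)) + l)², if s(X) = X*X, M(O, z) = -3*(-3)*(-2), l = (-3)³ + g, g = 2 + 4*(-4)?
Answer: 80089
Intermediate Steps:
g = -14 (g = 2 - 16 = -14)
l = -41 (l = (-3)³ - 14 = -27 - 14 = -41)
M(O, z) = -18 (M(O, z) = 9*(-2) = -18)
s(X) = X²
(s(M(-2, -3)) + l)² = ((-18)² - 41)² = (324 - 41)² = 283² = 80089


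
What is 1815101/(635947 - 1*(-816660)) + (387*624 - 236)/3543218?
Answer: 3390871439491/2573451634663 ≈ 1.3176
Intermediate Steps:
1815101/(635947 - 1*(-816660)) + (387*624 - 236)/3543218 = 1815101/(635947 + 816660) + (241488 - 236)*(1/3543218) = 1815101/1452607 + 241252*(1/3543218) = 1815101*(1/1452607) + 120626/1771609 = 1815101/1452607 + 120626/1771609 = 3390871439491/2573451634663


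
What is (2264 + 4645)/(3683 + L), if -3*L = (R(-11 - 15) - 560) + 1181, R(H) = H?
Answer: 20727/10454 ≈ 1.9827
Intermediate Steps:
L = -595/3 (L = -(((-11 - 15) - 560) + 1181)/3 = -((-26 - 560) + 1181)/3 = -(-586 + 1181)/3 = -⅓*595 = -595/3 ≈ -198.33)
(2264 + 4645)/(3683 + L) = (2264 + 4645)/(3683 - 595/3) = 6909/(10454/3) = 6909*(3/10454) = 20727/10454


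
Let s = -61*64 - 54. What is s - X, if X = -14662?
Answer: 10704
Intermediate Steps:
s = -3958 (s = -3904 - 54 = -3958)
s - X = -3958 - 1*(-14662) = -3958 + 14662 = 10704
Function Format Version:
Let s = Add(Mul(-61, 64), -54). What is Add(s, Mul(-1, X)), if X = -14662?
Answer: 10704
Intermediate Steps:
s = -3958 (s = Add(-3904, -54) = -3958)
Add(s, Mul(-1, X)) = Add(-3958, Mul(-1, -14662)) = Add(-3958, 14662) = 10704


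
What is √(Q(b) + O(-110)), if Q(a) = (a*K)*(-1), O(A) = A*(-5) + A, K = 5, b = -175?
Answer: √1315 ≈ 36.263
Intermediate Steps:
O(A) = -4*A (O(A) = -5*A + A = -4*A)
Q(a) = -5*a (Q(a) = (a*5)*(-1) = (5*a)*(-1) = -5*a)
√(Q(b) + O(-110)) = √(-5*(-175) - 4*(-110)) = √(875 + 440) = √1315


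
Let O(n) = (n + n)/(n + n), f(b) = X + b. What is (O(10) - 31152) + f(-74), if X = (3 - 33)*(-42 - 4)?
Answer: -29845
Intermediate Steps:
X = 1380 (X = -30*(-46) = 1380)
f(b) = 1380 + b
O(n) = 1 (O(n) = (2*n)/((2*n)) = (2*n)*(1/(2*n)) = 1)
(O(10) - 31152) + f(-74) = (1 - 31152) + (1380 - 74) = -31151 + 1306 = -29845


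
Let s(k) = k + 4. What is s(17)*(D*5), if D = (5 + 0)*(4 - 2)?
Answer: 1050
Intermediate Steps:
s(k) = 4 + k
D = 10 (D = 5*2 = 10)
s(17)*(D*5) = (4 + 17)*(10*5) = 21*50 = 1050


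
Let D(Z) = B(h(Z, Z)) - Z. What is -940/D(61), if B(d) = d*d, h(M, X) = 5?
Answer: 235/9 ≈ 26.111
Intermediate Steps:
B(d) = d²
D(Z) = 25 - Z (D(Z) = 5² - Z = 25 - Z)
-940/D(61) = -940/(25 - 1*61) = -940/(25 - 61) = -940/(-36) = -940*(-1/36) = 235/9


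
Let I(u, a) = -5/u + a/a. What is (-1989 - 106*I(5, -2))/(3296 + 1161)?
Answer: -1989/4457 ≈ -0.44626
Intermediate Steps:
I(u, a) = 1 - 5/u (I(u, a) = -5/u + 1 = 1 - 5/u)
(-1989 - 106*I(5, -2))/(3296 + 1161) = (-1989 - 106*(-5 + 5)/5)/(3296 + 1161) = (-1989 - 106*0/5)/4457 = (-1989 - 106*0)*(1/4457) = (-1989 + 0)*(1/4457) = -1989*1/4457 = -1989/4457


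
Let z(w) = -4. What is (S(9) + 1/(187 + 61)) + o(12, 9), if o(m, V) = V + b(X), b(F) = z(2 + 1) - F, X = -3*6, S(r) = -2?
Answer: 5209/248 ≈ 21.004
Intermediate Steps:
X = -18
b(F) = -4 - F
o(m, V) = 14 + V (o(m, V) = V + (-4 - 1*(-18)) = V + (-4 + 18) = V + 14 = 14 + V)
(S(9) + 1/(187 + 61)) + o(12, 9) = (-2 + 1/(187 + 61)) + (14 + 9) = (-2 + 1/248) + 23 = -495/248 + 23 = 5209/248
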